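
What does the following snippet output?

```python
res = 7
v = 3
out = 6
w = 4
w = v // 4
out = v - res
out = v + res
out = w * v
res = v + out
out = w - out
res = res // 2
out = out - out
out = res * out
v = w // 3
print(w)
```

w = 3//4 = 0
out = 3-7 = -4
out = 3+7 = 10
out = 0*3 = 0
res = 3+0 = 3
out = 0-0 = 0
res = 3//2 = 1
out = 0-0 = 0
out = 1*0 = 0
v = 0//3 = 0

0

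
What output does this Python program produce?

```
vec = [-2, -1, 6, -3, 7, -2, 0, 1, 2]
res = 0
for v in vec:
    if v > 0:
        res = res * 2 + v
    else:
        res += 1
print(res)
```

128

v=-2: not >0, res = 0+1 = 1
v=-1: not >0, res = 1+1 = 2
v=6: >0, res = 2*2+6 = 10
v=-3: not >0, res = 10+1 = 11
v=7: >0, res = 11*2+7 = 29
v=-2: not >0, res = 29+1 = 30
v=0: not >0, res = 30+1 = 31
v=1: >0, res = 31*2+1 = 63
v=2: >0, res = 63*2+2 = 128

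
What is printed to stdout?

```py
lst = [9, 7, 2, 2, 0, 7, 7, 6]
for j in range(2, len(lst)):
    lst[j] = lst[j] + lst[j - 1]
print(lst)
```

j=2: lst[2] = 2+7 = 9 → [9, 7, 9, 2, 0, 7, 7, 6]
j=3: lst[3] = 2+9 = 11 → [9, 7, 9, 11, 0, 7, 7, 6]
j=4: lst[4] = 0+11 = 11 → [9, 7, 9, 11, 11, 7, 7, 6]
j=5: lst[5] = 7+11 = 18 → [9, 7, 9, 11, 11, 18, 7, 6]
j=6: lst[6] = 7+18 = 25 → [9, 7, 9, 11, 11, 18, 25, 6]
j=7: lst[7] = 6+25 = 31 → [9, 7, 9, 11, 11, 18, 25, 31]

[9, 7, 9, 11, 11, 18, 25, 31]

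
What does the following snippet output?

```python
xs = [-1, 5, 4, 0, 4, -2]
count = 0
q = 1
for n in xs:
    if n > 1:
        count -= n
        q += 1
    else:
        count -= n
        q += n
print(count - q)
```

n=-1: not >1, count = 0-(-1) = 1; q=0
n=5: >1, count = 1-5 = -4; q=1
n=4: >1, count = (-4)-4 = -8; q=2
n=0: not >1, count = (-8)-0 = -8; q=2
n=4: >1, count = (-8)-4 = -12; q=3
n=-2: not >1, count = (-12)-(-2) = -10; q=1
count-q = (-10)-1 = -11

-11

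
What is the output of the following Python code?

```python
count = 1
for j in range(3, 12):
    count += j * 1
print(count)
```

64

j=3: count = 1+3*1 = 4
j=4: count = 4+4*1 = 8
j=5: count = 8+5*1 = 13
j=6: count = 13+6*1 = 19
j=7: count = 19+7*1 = 26
j=8: count = 26+8*1 = 34
j=9: count = 34+9*1 = 43
j=10: count = 43+10*1 = 53
j=11: count = 53+11*1 = 64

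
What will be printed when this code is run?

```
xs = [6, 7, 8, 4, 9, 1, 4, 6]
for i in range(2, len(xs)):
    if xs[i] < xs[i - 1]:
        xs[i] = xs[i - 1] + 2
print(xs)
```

[6, 7, 8, 10, 12, 14, 16, 18]

i=2: 8>=7, unchanged → [6, 7, 8, 4, 9, 1, 4, 6]
i=3: 4<8, xs[3] = 8+2 = 10 → [6, 7, 8, 10, 9, 1, 4, 6]
i=4: 9<10, xs[4] = 10+2 = 12 → [6, 7, 8, 10, 12, 1, 4, 6]
i=5: 1<12, xs[5] = 12+2 = 14 → [6, 7, 8, 10, 12, 14, 4, 6]
i=6: 4<14, xs[6] = 14+2 = 16 → [6, 7, 8, 10, 12, 14, 16, 6]
i=7: 6<16, xs[7] = 16+2 = 18 → [6, 7, 8, 10, 12, 14, 16, 18]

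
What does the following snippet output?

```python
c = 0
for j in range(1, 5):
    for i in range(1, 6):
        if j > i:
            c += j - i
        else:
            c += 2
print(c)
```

38

j=1,i=1: not 1>1, c = 0+2 = 2
j=1,i=2: not 1>2, c = 2+2 = 4
j=1,i=3: not 1>3, c = 4+2 = 6
j=1,i=4: not 1>4, c = 6+2 = 8
j=1,i=5: not 1>5, c = 8+2 = 10
j=2,i=1: 2>1, c = 10+1 = 11
j=2,i=2: not 2>2, c = 11+2 = 13
j=2,i=3: not 2>3, c = 13+2 = 15
j=2,i=4: not 2>4, c = 15+2 = 17
j=2,i=5: not 2>5, c = 17+2 = 19
j=3,i=1: 3>1, c = 19+2 = 21
j=3,i=2: 3>2, c = 21+1 = 22
j=3,i=3: not 3>3, c = 22+2 = 24
j=3,i=4: not 3>4, c = 24+2 = 26
j=3,i=5: not 3>5, c = 26+2 = 28
j=4,i=1: 4>1, c = 28+3 = 31
j=4,i=2: 4>2, c = 31+2 = 33
j=4,i=3: 4>3, c = 33+1 = 34
j=4,i=4: not 4>4, c = 34+2 = 36
j=4,i=5: not 4>5, c = 36+2 = 38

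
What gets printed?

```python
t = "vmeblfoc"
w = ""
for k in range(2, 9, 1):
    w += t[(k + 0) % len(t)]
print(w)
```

eblfocv

k=2: add t[2]='e' → 'e'
k=3: add t[3]='b' → 'eb'
k=4: add t[4]='l' → 'ebl'
k=5: add t[5]='f' → 'eblf'
k=6: add t[6]='o' → 'eblfo'
k=7: add t[7]='c' → 'eblfoc'
k=8: add t[0]='v' → 'eblfocv'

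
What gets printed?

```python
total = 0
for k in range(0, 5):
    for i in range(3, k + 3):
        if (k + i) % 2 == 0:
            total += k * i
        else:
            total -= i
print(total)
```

k=1,i=3: even sum, total = 0+3 = 3
k=2,i=3: odd sum, total = 3-3 = 0
k=2,i=4: even sum, total = 0+8 = 8
k=3,i=3: even sum, total = 8+9 = 17
k=3,i=4: odd sum, total = 17-4 = 13
k=3,i=5: even sum, total = 13+15 = 28
k=4,i=3: odd sum, total = 28-3 = 25
k=4,i=4: even sum, total = 25+16 = 41
k=4,i=5: odd sum, total = 41-5 = 36
k=4,i=6: even sum, total = 36+24 = 60

60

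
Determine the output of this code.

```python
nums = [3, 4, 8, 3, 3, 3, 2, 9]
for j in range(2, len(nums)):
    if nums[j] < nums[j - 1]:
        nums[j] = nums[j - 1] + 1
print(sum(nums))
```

70

j=2: 8>=4, unchanged → [3, 4, 8, 3, 3, 3, 2, 9]
j=3: 3<8, nums[3] = 8+1 = 9 → [3, 4, 8, 9, 3, 3, 2, 9]
j=4: 3<9, nums[4] = 9+1 = 10 → [3, 4, 8, 9, 10, 3, 2, 9]
j=5: 3<10, nums[5] = 10+1 = 11 → [3, 4, 8, 9, 10, 11, 2, 9]
j=6: 2<11, nums[6] = 11+1 = 12 → [3, 4, 8, 9, 10, 11, 12, 9]
j=7: 9<12, nums[7] = 12+1 = 13 → [3, 4, 8, 9, 10, 11, 12, 13]
sum = 70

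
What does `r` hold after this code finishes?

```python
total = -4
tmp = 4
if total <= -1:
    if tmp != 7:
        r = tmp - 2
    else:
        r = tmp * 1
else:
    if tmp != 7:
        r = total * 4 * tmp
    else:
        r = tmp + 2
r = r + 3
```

5

total=-4, tmp=4
total <= -1 is True; tmp != 7 is True
→ r = tmp - 2 = 2
r = 2+3 = 5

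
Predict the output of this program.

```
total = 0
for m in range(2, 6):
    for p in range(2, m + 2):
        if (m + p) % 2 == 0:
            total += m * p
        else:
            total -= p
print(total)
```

48

m=2,p=2: even sum, total = 0+4 = 4
m=2,p=3: odd sum, total = 4-3 = 1
m=3,p=2: odd sum, total = 1-2 = -1
m=3,p=3: even sum, total = (-1)+9 = 8
m=3,p=4: odd sum, total = 8-4 = 4
m=4,p=2: even sum, total = 4+8 = 12
m=4,p=3: odd sum, total = 12-3 = 9
m=4,p=4: even sum, total = 9+16 = 25
m=4,p=5: odd sum, total = 25-5 = 20
m=5,p=2: odd sum, total = 20-2 = 18
m=5,p=3: even sum, total = 18+15 = 33
m=5,p=4: odd sum, total = 33-4 = 29
m=5,p=5: even sum, total = 29+25 = 54
m=5,p=6: odd sum, total = 54-6 = 48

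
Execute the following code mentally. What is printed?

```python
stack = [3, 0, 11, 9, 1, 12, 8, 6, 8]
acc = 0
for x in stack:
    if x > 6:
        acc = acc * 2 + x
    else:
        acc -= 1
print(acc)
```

246

x=3: not >6, acc = 0-1 = -1
x=0: not >6, acc = (-1)-1 = -2
x=11: >6, acc = (-2)*2+11 = 7
x=9: >6, acc = 7*2+9 = 23
x=1: not >6, acc = 23-1 = 22
x=12: >6, acc = 22*2+12 = 56
x=8: >6, acc = 56*2+8 = 120
x=6: not >6, acc = 120-1 = 119
x=8: >6, acc = 119*2+8 = 246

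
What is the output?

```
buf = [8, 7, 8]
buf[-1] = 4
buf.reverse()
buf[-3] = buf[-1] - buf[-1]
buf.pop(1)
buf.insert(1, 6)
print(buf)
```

buf[-1] = 4 → [8, 7, 4]
reverse → [4, 7, 8]
buf[-3] = buf[-1]-buf[-1] = 8-8 = 0 → [0, 7, 8]
pop(1) removes 7 → [0, 8]
insert 6 at 1 → [0, 6, 8]

[0, 6, 8]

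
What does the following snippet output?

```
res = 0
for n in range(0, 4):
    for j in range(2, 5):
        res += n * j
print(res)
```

n=0,j=2: res = 0+0 = 0
n=0,j=3: res = 0+0 = 0
n=0,j=4: res = 0+0 = 0
n=1,j=2: res = 0+2 = 2
n=1,j=3: res = 2+3 = 5
n=1,j=4: res = 5+4 = 9
n=2,j=2: res = 9+4 = 13
n=2,j=3: res = 13+6 = 19
n=2,j=4: res = 19+8 = 27
n=3,j=2: res = 27+6 = 33
n=3,j=3: res = 33+9 = 42
n=3,j=4: res = 42+12 = 54

54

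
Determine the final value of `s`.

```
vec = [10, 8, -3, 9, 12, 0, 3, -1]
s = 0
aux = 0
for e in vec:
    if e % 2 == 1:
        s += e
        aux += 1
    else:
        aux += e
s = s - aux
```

-26

e=10: not odd; aux=10
e=8: not odd; aux=18
e=-3: odd, s = 0+(-3) = -3; aux=19
e=9: odd, s = (-3)+9 = 6; aux=20
e=12: not odd; aux=32
e=0: not odd; aux=32
e=3: odd, s = 6+3 = 9; aux=33
e=-1: odd, s = 9+(-1) = 8; aux=34
s-aux = 8-34 = -26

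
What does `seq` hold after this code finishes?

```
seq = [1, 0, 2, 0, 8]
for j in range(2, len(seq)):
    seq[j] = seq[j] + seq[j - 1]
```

[1, 0, 2, 2, 10]

j=2: seq[2] = 2+0 = 2 → [1, 0, 2, 0, 8]
j=3: seq[3] = 0+2 = 2 → [1, 0, 2, 2, 8]
j=4: seq[4] = 8+2 = 10 → [1, 0, 2, 2, 10]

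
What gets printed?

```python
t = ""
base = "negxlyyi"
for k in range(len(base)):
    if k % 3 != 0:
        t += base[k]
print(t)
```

k=0: skip
k=1: add 'e' → 'e'
k=2: add 'g' → 'eg'
k=3: skip
k=4: add 'l' → 'egl'
k=5: add 'y' → 'egly'
k=6: skip
k=7: add 'i' → 'eglyi'

eglyi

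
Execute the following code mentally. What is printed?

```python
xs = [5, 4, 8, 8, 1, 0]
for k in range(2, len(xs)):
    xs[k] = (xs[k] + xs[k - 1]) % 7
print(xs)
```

[5, 4, 5, 6, 0, 0]

k=2: xs[2] = (8+4)%7 = 5 → [5, 4, 5, 8, 1, 0]
k=3: xs[3] = (8+5)%7 = 6 → [5, 4, 5, 6, 1, 0]
k=4: xs[4] = (1+6)%7 = 0 → [5, 4, 5, 6, 0, 0]
k=5: xs[5] = (0+0)%7 = 0 → [5, 4, 5, 6, 0, 0]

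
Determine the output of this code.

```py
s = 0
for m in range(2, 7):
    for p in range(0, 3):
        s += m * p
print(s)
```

m=2,p=0: s = 0+0 = 0
m=2,p=1: s = 0+2 = 2
m=2,p=2: s = 2+4 = 6
m=3,p=0: s = 6+0 = 6
m=3,p=1: s = 6+3 = 9
m=3,p=2: s = 9+6 = 15
m=4,p=0: s = 15+0 = 15
m=4,p=1: s = 15+4 = 19
m=4,p=2: s = 19+8 = 27
m=5,p=0: s = 27+0 = 27
m=5,p=1: s = 27+5 = 32
m=5,p=2: s = 32+10 = 42
m=6,p=0: s = 42+0 = 42
m=6,p=1: s = 42+6 = 48
m=6,p=2: s = 48+12 = 60

60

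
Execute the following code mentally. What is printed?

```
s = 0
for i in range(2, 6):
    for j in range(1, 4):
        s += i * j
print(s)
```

84

i=2,j=1: s = 0+2 = 2
i=2,j=2: s = 2+4 = 6
i=2,j=3: s = 6+6 = 12
i=3,j=1: s = 12+3 = 15
i=3,j=2: s = 15+6 = 21
i=3,j=3: s = 21+9 = 30
i=4,j=1: s = 30+4 = 34
i=4,j=2: s = 34+8 = 42
i=4,j=3: s = 42+12 = 54
i=5,j=1: s = 54+5 = 59
i=5,j=2: s = 59+10 = 69
i=5,j=3: s = 69+15 = 84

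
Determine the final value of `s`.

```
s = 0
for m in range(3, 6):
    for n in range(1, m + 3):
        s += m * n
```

269

m=3,n=1: s = 0+3 = 3
m=3,n=2: s = 3+6 = 9
m=3,n=3: s = 9+9 = 18
m=3,n=4: s = 18+12 = 30
m=3,n=5: s = 30+15 = 45
m=4,n=1: s = 45+4 = 49
m=4,n=2: s = 49+8 = 57
m=4,n=3: s = 57+12 = 69
m=4,n=4: s = 69+16 = 85
m=4,n=5: s = 85+20 = 105
m=4,n=6: s = 105+24 = 129
m=5,n=1: s = 129+5 = 134
m=5,n=2: s = 134+10 = 144
m=5,n=3: s = 144+15 = 159
m=5,n=4: s = 159+20 = 179
m=5,n=5: s = 179+25 = 204
m=5,n=6: s = 204+30 = 234
m=5,n=7: s = 234+35 = 269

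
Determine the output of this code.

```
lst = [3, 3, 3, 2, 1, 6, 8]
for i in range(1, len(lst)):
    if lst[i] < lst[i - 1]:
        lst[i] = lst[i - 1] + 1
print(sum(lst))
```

i=1: 3>=3, unchanged → [3, 3, 3, 2, 1, 6, 8]
i=2: 3>=3, unchanged → [3, 3, 3, 2, 1, 6, 8]
i=3: 2<3, lst[3] = 3+1 = 4 → [3, 3, 3, 4, 1, 6, 8]
i=4: 1<4, lst[4] = 4+1 = 5 → [3, 3, 3, 4, 5, 6, 8]
i=5: 6>=5, unchanged → [3, 3, 3, 4, 5, 6, 8]
i=6: 8>=6, unchanged → [3, 3, 3, 4, 5, 6, 8]
sum = 32

32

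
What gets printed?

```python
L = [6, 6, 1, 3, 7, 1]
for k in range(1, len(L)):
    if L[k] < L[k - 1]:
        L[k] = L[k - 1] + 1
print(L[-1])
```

10

k=1: 6>=6, unchanged → [6, 6, 1, 3, 7, 1]
k=2: 1<6, L[2] = 6+1 = 7 → [6, 6, 7, 3, 7, 1]
k=3: 3<7, L[3] = 7+1 = 8 → [6, 6, 7, 8, 7, 1]
k=4: 7<8, L[4] = 8+1 = 9 → [6, 6, 7, 8, 9, 1]
k=5: 1<9, L[5] = 9+1 = 10 → [6, 6, 7, 8, 9, 10]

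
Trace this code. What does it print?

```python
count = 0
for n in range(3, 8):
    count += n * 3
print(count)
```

75

n=3: count = 0+3*3 = 9
n=4: count = 9+4*3 = 21
n=5: count = 21+5*3 = 36
n=6: count = 36+6*3 = 54
n=7: count = 54+7*3 = 75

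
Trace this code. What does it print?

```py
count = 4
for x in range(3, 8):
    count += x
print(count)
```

x=3: count = 4+3 = 7
x=4: count = 7+4 = 11
x=5: count = 11+5 = 16
x=6: count = 16+6 = 22
x=7: count = 22+7 = 29

29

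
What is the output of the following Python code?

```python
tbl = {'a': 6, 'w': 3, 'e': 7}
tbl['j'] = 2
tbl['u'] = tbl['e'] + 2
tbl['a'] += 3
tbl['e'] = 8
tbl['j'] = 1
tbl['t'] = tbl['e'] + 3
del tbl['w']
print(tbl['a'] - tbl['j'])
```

tbl['j'] = 2 → {'a': 6, 'w': 3, 'e': 7, 'j': 2}
tbl['u'] = tbl['e']+2 = 9 → {'a': 6, 'w': 3, 'e': 7, 'j': 2, 'u': 9}
tbl['a'] = 6+3 = 9 → {'a': 9, 'w': 3, 'e': 7, 'j': 2, 'u': 9}
tbl['e'] = 8 → {'a': 9, 'w': 3, 'e': 8, 'j': 2, 'u': 9}
tbl['j'] = 1 → {'a': 9, 'w': 3, 'e': 8, 'j': 1, 'u': 9}
tbl['t'] = tbl['e']+3 = 11 → {'a': 9, 'w': 3, 'e': 8, 'j': 1, 'u': 9, 't': 11}
del 'w' → {'a': 9, 'e': 8, 'j': 1, 'u': 9, 't': 11}
tbl['a']-tbl['j'] = 9-1 = 8

8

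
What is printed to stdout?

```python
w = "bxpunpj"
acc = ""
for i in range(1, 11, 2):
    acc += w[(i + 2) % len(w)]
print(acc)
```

upbpn

i=1: add w[3]='u' → 'u'
i=3: add w[5]='p' → 'up'
i=5: add w[0]='b' → 'upb'
i=7: add w[2]='p' → 'upbp'
i=9: add w[4]='n' → 'upbpn'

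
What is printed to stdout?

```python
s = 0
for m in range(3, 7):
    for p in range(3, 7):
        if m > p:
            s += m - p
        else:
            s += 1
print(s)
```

m=3,p=3: not 3>3, s = 0+1 = 1
m=3,p=4: not 3>4, s = 1+1 = 2
m=3,p=5: not 3>5, s = 2+1 = 3
m=3,p=6: not 3>6, s = 3+1 = 4
m=4,p=3: 4>3, s = 4+1 = 5
m=4,p=4: not 4>4, s = 5+1 = 6
m=4,p=5: not 4>5, s = 6+1 = 7
m=4,p=6: not 4>6, s = 7+1 = 8
m=5,p=3: 5>3, s = 8+2 = 10
m=5,p=4: 5>4, s = 10+1 = 11
m=5,p=5: not 5>5, s = 11+1 = 12
m=5,p=6: not 5>6, s = 12+1 = 13
m=6,p=3: 6>3, s = 13+3 = 16
m=6,p=4: 6>4, s = 16+2 = 18
m=6,p=5: 6>5, s = 18+1 = 19
m=6,p=6: not 6>6, s = 19+1 = 20

20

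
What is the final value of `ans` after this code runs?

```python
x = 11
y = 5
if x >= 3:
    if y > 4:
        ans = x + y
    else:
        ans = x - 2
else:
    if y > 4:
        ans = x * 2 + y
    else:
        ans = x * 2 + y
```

x=11, y=5
x >= 3 is True; y > 4 is True
→ ans = x + y = 16

16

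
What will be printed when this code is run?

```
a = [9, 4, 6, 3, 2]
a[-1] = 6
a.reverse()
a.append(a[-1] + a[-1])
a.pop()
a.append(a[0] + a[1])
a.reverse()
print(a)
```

a[-1] = 6 → [9, 4, 6, 3, 6]
reverse → [6, 3, 6, 4, 9]
append a[-1]+a[-1] = 9+9 = 18 → [6, 3, 6, 4, 9, 18]
pop() removes 18 → [6, 3, 6, 4, 9]
append a[0]+a[1] = 6+3 = 9 → [6, 3, 6, 4, 9, 9]
reverse → [9, 9, 4, 6, 3, 6]

[9, 9, 4, 6, 3, 6]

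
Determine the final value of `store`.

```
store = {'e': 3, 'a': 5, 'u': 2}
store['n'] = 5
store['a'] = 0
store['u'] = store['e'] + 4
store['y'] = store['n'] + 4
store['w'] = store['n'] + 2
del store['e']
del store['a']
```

{'u': 7, 'n': 5, 'y': 9, 'w': 7}

store['n'] = 5 → {'e': 3, 'a': 5, 'u': 2, 'n': 5}
store['a'] = 0 → {'e': 3, 'a': 0, 'u': 2, 'n': 5}
store['u'] = store['e']+4 = 7 → {'e': 3, 'a': 0, 'u': 7, 'n': 5}
store['y'] = store['n']+4 = 9 → {'e': 3, 'a': 0, 'u': 7, 'n': 5, 'y': 9}
store['w'] = store['n']+2 = 7 → {'e': 3, 'a': 0, 'u': 7, 'n': 5, 'y': 9, 'w': 7}
del 'e' → {'a': 0, 'u': 7, 'n': 5, 'y': 9, 'w': 7}
del 'a' → {'u': 7, 'n': 5, 'y': 9, 'w': 7}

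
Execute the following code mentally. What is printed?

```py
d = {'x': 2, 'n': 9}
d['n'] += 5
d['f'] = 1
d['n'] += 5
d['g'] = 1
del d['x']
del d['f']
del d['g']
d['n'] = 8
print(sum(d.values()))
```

d['n'] = 9+5 = 14 → {'x': 2, 'n': 14}
d['f'] = 1 → {'x': 2, 'n': 14, 'f': 1}
d['n'] = 14+5 = 19 → {'x': 2, 'n': 19, 'f': 1}
d['g'] = 1 → {'x': 2, 'n': 19, 'f': 1, 'g': 1}
del 'x' → {'n': 19, 'f': 1, 'g': 1}
del 'f' → {'n': 19, 'g': 1}
del 'g' → {'n': 19}
d['n'] = 8 → {'n': 8}
sum of values = 8

8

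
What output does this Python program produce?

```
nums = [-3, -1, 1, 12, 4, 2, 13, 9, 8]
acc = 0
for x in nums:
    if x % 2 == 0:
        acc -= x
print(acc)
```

-26

x=-3: not even
x=-1: not even
x=1: not even
x=12: even, acc = 0-12 = -12
x=4: even, acc = (-12)-4 = -16
x=2: even, acc = (-16)-2 = -18
x=13: not even
x=9: not even
x=8: even, acc = (-18)-8 = -26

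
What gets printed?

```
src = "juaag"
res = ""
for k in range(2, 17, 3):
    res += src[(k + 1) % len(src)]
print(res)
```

k=2: add src[3]='a' → 'a'
k=5: add src[1]='u' → 'au'
k=8: add src[4]='g' → 'aug'
k=11: add src[2]='a' → 'auga'
k=14: add src[0]='j' → 'augaj'

augaj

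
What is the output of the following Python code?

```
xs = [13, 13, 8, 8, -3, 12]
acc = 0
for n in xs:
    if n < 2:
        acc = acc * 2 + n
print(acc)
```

n=13: not <2
n=13: not <2
n=8: not <2
n=8: not <2
n=-3: <2, acc = 0*2+(-3) = -3
n=12: not <2

-3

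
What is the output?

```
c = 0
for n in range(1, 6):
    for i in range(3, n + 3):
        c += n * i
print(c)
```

n=1,i=3: c = 0+3 = 3
n=2,i=3: c = 3+6 = 9
n=2,i=4: c = 9+8 = 17
n=3,i=3: c = 17+9 = 26
n=3,i=4: c = 26+12 = 38
n=3,i=5: c = 38+15 = 53
n=4,i=3: c = 53+12 = 65
n=4,i=4: c = 65+16 = 81
n=4,i=5: c = 81+20 = 101
n=4,i=6: c = 101+24 = 125
n=5,i=3: c = 125+15 = 140
n=5,i=4: c = 140+20 = 160
n=5,i=5: c = 160+25 = 185
n=5,i=6: c = 185+30 = 215
n=5,i=7: c = 215+35 = 250

250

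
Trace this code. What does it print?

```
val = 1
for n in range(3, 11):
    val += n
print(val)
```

n=3: val = 1+3 = 4
n=4: val = 4+4 = 8
n=5: val = 8+5 = 13
n=6: val = 13+6 = 19
n=7: val = 19+7 = 26
n=8: val = 26+8 = 34
n=9: val = 34+9 = 43
n=10: val = 43+10 = 53

53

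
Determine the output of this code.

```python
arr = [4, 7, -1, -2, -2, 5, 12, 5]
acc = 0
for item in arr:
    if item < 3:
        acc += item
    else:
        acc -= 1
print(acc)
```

item=4: not <3, acc = 0-1 = -1
item=7: not <3, acc = (-1)-1 = -2
item=-1: <3, acc = (-2)+(-1) = -3
item=-2: <3, acc = (-3)+(-2) = -5
item=-2: <3, acc = (-5)+(-2) = -7
item=5: not <3, acc = (-7)-1 = -8
item=12: not <3, acc = (-8)-1 = -9
item=5: not <3, acc = (-9)-1 = -10

-10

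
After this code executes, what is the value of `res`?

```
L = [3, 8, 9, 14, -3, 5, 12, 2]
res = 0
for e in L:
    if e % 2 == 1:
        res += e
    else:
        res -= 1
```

10

e=3: odd, res = 0+3 = 3
e=8: not odd, res = 3-1 = 2
e=9: odd, res = 2+9 = 11
e=14: not odd, res = 11-1 = 10
e=-3: odd, res = 10+(-3) = 7
e=5: odd, res = 7+5 = 12
e=12: not odd, res = 12-1 = 11
e=2: not odd, res = 11-1 = 10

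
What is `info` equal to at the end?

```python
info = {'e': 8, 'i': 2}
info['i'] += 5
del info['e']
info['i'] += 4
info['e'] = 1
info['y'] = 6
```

info['i'] = 2+5 = 7 → {'e': 8, 'i': 7}
del 'e' → {'i': 7}
info['i'] = 7+4 = 11 → {'i': 11}
info['e'] = 1 → {'i': 11, 'e': 1}
info['y'] = 6 → {'i': 11, 'e': 1, 'y': 6}

{'i': 11, 'e': 1, 'y': 6}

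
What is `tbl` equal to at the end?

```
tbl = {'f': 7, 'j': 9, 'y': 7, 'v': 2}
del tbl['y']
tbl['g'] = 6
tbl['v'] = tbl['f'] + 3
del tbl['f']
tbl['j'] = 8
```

del 'y' → {'f': 7, 'j': 9, 'v': 2}
tbl['g'] = 6 → {'f': 7, 'j': 9, 'v': 2, 'g': 6}
tbl['v'] = tbl['f']+3 = 10 → {'f': 7, 'j': 9, 'v': 10, 'g': 6}
del 'f' → {'j': 9, 'v': 10, 'g': 6}
tbl['j'] = 8 → {'j': 8, 'v': 10, 'g': 6}

{'j': 8, 'v': 10, 'g': 6}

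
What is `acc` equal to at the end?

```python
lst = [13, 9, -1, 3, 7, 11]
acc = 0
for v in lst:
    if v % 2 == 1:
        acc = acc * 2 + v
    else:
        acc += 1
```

v=13: odd, acc = 0*2+13 = 13
v=9: odd, acc = 13*2+9 = 35
v=-1: odd, acc = 35*2+(-1) = 69
v=3: odd, acc = 69*2+3 = 141
v=7: odd, acc = 141*2+7 = 289
v=11: odd, acc = 289*2+11 = 589

589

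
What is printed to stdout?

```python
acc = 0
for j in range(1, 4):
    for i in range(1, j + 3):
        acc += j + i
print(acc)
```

57

j=1,i=1: acc = 0+2 = 2
j=1,i=2: acc = 2+3 = 5
j=1,i=3: acc = 5+4 = 9
j=2,i=1: acc = 9+3 = 12
j=2,i=2: acc = 12+4 = 16
j=2,i=3: acc = 16+5 = 21
j=2,i=4: acc = 21+6 = 27
j=3,i=1: acc = 27+4 = 31
j=3,i=2: acc = 31+5 = 36
j=3,i=3: acc = 36+6 = 42
j=3,i=4: acc = 42+7 = 49
j=3,i=5: acc = 49+8 = 57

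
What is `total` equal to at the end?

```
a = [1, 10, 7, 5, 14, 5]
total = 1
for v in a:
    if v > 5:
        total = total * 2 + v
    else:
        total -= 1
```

v=1: not >5, total = 1-1 = 0
v=10: >5, total = 0*2+10 = 10
v=7: >5, total = 10*2+7 = 27
v=5: not >5, total = 27-1 = 26
v=14: >5, total = 26*2+14 = 66
v=5: not >5, total = 66-1 = 65

65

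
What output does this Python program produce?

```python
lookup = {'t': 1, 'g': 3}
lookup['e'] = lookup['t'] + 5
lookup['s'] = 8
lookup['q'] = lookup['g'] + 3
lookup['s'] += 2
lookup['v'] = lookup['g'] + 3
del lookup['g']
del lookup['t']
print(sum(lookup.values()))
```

28

lookup['e'] = lookup['t']+5 = 6 → {'t': 1, 'g': 3, 'e': 6}
lookup['s'] = 8 → {'t': 1, 'g': 3, 'e': 6, 's': 8}
lookup['q'] = lookup['g']+3 = 6 → {'t': 1, 'g': 3, 'e': 6, 's': 8, 'q': 6}
lookup['s'] = 8+2 = 10 → {'t': 1, 'g': 3, 'e': 6, 's': 10, 'q': 6}
lookup['v'] = lookup['g']+3 = 6 → {'t': 1, 'g': 3, 'e': 6, 's': 10, 'q': 6, 'v': 6}
del 'g' → {'t': 1, 'e': 6, 's': 10, 'q': 6, 'v': 6}
del 't' → {'e': 6, 's': 10, 'q': 6, 'v': 6}
sum of values = 28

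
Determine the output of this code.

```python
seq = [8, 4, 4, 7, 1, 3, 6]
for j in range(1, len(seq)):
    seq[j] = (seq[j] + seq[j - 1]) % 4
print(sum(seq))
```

j=1: seq[1] = (4+8)%4 = 0 → [8, 0, 4, 7, 1, 3, 6]
j=2: seq[2] = (4+0)%4 = 0 → [8, 0, 0, 7, 1, 3, 6]
j=3: seq[3] = (7+0)%4 = 3 → [8, 0, 0, 3, 1, 3, 6]
j=4: seq[4] = (1+3)%4 = 0 → [8, 0, 0, 3, 0, 3, 6]
j=5: seq[5] = (3+0)%4 = 3 → [8, 0, 0, 3, 0, 3, 6]
j=6: seq[6] = (6+3)%4 = 1 → [8, 0, 0, 3, 0, 3, 1]
sum = 15

15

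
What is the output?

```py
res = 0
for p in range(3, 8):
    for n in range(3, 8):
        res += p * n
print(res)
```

p=3,n=3: res = 0+9 = 9
p=3,n=4: res = 9+12 = 21
p=3,n=5: res = 21+15 = 36
p=3,n=6: res = 36+18 = 54
p=3,n=7: res = 54+21 = 75
p=4,n=3: res = 75+12 = 87
p=4,n=4: res = 87+16 = 103
p=4,n=5: res = 103+20 = 123
p=4,n=6: res = 123+24 = 147
p=4,n=7: res = 147+28 = 175
p=5,n=3: res = 175+15 = 190
p=5,n=4: res = 190+20 = 210
p=5,n=5: res = 210+25 = 235
p=5,n=6: res = 235+30 = 265
p=5,n=7: res = 265+35 = 300
p=6,n=3: res = 300+18 = 318
p=6,n=4: res = 318+24 = 342
p=6,n=5: res = 342+30 = 372
p=6,n=6: res = 372+36 = 408
p=6,n=7: res = 408+42 = 450
p=7,n=3: res = 450+21 = 471
p=7,n=4: res = 471+28 = 499
p=7,n=5: res = 499+35 = 534
p=7,n=6: res = 534+42 = 576
p=7,n=7: res = 576+49 = 625

625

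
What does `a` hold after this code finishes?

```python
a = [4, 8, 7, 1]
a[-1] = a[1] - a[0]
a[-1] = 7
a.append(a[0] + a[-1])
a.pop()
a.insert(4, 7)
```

[4, 8, 7, 7, 7]

a[-1] = a[1]-a[0] = 8-4 = 4 → [4, 8, 7, 4]
a[-1] = 7 → [4, 8, 7, 7]
append a[0]+a[-1] = 4+7 = 11 → [4, 8, 7, 7, 11]
pop() removes 11 → [4, 8, 7, 7]
insert 7 at 4 → [4, 8, 7, 7, 7]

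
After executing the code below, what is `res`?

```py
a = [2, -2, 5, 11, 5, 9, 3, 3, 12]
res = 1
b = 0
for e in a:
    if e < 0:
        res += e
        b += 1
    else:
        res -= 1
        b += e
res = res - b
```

-60

e=2: not <0, res = 1-1 = 0; b=2
e=-2: <0, res = 0+(-2) = -2; b=3
e=5: not <0, res = (-2)-1 = -3; b=8
e=11: not <0, res = (-3)-1 = -4; b=19
e=5: not <0, res = (-4)-1 = -5; b=24
e=9: not <0, res = (-5)-1 = -6; b=33
e=3: not <0, res = (-6)-1 = -7; b=36
e=3: not <0, res = (-7)-1 = -8; b=39
e=12: not <0, res = (-8)-1 = -9; b=51
res-b = (-9)-51 = -60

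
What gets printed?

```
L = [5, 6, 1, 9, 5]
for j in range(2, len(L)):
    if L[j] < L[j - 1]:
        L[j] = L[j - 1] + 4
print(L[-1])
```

j=2: 1<6, L[2] = 6+4 = 10 → [5, 6, 10, 9, 5]
j=3: 9<10, L[3] = 10+4 = 14 → [5, 6, 10, 14, 5]
j=4: 5<14, L[4] = 14+4 = 18 → [5, 6, 10, 14, 18]

18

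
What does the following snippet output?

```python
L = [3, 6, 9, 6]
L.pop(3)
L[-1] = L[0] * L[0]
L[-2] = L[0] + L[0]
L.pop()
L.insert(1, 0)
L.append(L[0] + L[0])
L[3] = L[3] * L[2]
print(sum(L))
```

pop(3) removes 6 → [3, 6, 9]
L[-1] = L[0]*L[0] = 3*3 = 9 → [3, 6, 9]
L[-2] = L[0]+L[0] = 3+3 = 6 → [3, 6, 9]
pop() removes 9 → [3, 6]
insert 0 at 1 → [3, 0, 6]
append L[0]+L[0] = 3+3 = 6 → [3, 0, 6, 6]
L[3] = L[3]*L[2] = 6*6 = 36 → [3, 0, 6, 36]
sum = 45

45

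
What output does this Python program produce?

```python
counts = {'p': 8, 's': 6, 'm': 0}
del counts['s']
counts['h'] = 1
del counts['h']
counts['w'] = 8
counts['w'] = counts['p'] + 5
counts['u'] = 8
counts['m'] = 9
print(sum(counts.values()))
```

38

del 's' → {'p': 8, 'm': 0}
counts['h'] = 1 → {'p': 8, 'm': 0, 'h': 1}
del 'h' → {'p': 8, 'm': 0}
counts['w'] = 8 → {'p': 8, 'm': 0, 'w': 8}
counts['w'] = counts['p']+5 = 13 → {'p': 8, 'm': 0, 'w': 13}
counts['u'] = 8 → {'p': 8, 'm': 0, 'w': 13, 'u': 8}
counts['m'] = 9 → {'p': 8, 'm': 9, 'w': 13, 'u': 8}
sum of values = 38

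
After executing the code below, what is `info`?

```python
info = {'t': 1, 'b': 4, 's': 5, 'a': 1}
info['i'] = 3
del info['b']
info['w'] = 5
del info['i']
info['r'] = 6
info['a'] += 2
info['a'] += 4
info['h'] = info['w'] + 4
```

{'t': 1, 's': 5, 'a': 7, 'w': 5, 'r': 6, 'h': 9}

info['i'] = 3 → {'t': 1, 'b': 4, 's': 5, 'a': 1, 'i': 3}
del 'b' → {'t': 1, 's': 5, 'a': 1, 'i': 3}
info['w'] = 5 → {'t': 1, 's': 5, 'a': 1, 'i': 3, 'w': 5}
del 'i' → {'t': 1, 's': 5, 'a': 1, 'w': 5}
info['r'] = 6 → {'t': 1, 's': 5, 'a': 1, 'w': 5, 'r': 6}
info['a'] = 1+2 = 3 → {'t': 1, 's': 5, 'a': 3, 'w': 5, 'r': 6}
info['a'] = 3+4 = 7 → {'t': 1, 's': 5, 'a': 7, 'w': 5, 'r': 6}
info['h'] = info['w']+4 = 9 → {'t': 1, 's': 5, 'a': 7, 'w': 5, 'r': 6, 'h': 9}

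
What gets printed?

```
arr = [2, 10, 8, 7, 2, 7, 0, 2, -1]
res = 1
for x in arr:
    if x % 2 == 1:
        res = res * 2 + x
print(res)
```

x=2: not odd
x=10: not odd
x=8: not odd
x=7: odd, res = 1*2+7 = 9
x=2: not odd
x=7: odd, res = 9*2+7 = 25
x=0: not odd
x=2: not odd
x=-1: odd, res = 25*2+(-1) = 49

49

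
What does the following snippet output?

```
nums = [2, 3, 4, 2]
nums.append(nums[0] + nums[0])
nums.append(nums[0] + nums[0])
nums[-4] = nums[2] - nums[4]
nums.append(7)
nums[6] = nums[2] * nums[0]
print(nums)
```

[2, 3, 0, 2, 4, 4, 0]

append nums[0]+nums[0] = 2+2 = 4 → [2, 3, 4, 2, 4]
append nums[0]+nums[0] = 2+2 = 4 → [2, 3, 4, 2, 4, 4]
nums[-4] = nums[2]-nums[4] = 4-4 = 0 → [2, 3, 0, 2, 4, 4]
append 7 → [2, 3, 0, 2, 4, 4, 7]
nums[6] = nums[2]*nums[0] = 0*2 = 0 → [2, 3, 0, 2, 4, 4, 0]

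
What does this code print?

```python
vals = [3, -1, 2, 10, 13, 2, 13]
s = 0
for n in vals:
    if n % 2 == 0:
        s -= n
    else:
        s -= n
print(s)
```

-42

n=3: not even, s = 0-3 = -3
n=-1: not even, s = (-3)-(-1) = -2
n=2: even, s = (-2)-2 = -4
n=10: even, s = (-4)-10 = -14
n=13: not even, s = (-14)-13 = -27
n=2: even, s = (-27)-2 = -29
n=13: not even, s = (-29)-13 = -42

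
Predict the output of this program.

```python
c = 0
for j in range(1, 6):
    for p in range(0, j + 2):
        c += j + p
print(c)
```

j=1,p=0: c = 0+1 = 1
j=1,p=1: c = 1+2 = 3
j=1,p=2: c = 3+3 = 6
j=2,p=0: c = 6+2 = 8
j=2,p=1: c = 8+3 = 11
j=2,p=2: c = 11+4 = 15
j=2,p=3: c = 15+5 = 20
j=3,p=0: c = 20+3 = 23
j=3,p=1: c = 23+4 = 27
j=3,p=2: c = 27+5 = 32
j=3,p=3: c = 32+6 = 38
j=3,p=4: c = 38+7 = 45
j=4,p=0: c = 45+4 = 49
j=4,p=1: c = 49+5 = 54
j=4,p=2: c = 54+6 = 60
j=4,p=3: c = 60+7 = 67
j=4,p=4: c = 67+8 = 75
j=4,p=5: c = 75+9 = 84
j=5,p=0: c = 84+5 = 89
j=5,p=1: c = 89+6 = 95
j=5,p=2: c = 95+7 = 102
j=5,p=3: c = 102+8 = 110
j=5,p=4: c = 110+9 = 119
j=5,p=5: c = 119+10 = 129
j=5,p=6: c = 129+11 = 140

140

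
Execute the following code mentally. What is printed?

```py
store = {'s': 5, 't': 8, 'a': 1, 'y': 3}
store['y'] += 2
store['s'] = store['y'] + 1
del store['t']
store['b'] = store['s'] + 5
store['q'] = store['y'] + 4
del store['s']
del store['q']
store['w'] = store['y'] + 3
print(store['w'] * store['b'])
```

store['y'] = 3+2 = 5 → {'s': 5, 't': 8, 'a': 1, 'y': 5}
store['s'] = store['y']+1 = 6 → {'s': 6, 't': 8, 'a': 1, 'y': 5}
del 't' → {'s': 6, 'a': 1, 'y': 5}
store['b'] = store['s']+5 = 11 → {'s': 6, 'a': 1, 'y': 5, 'b': 11}
store['q'] = store['y']+4 = 9 → {'s': 6, 'a': 1, 'y': 5, 'b': 11, 'q': 9}
del 's' → {'a': 1, 'y': 5, 'b': 11, 'q': 9}
del 'q' → {'a': 1, 'y': 5, 'b': 11}
store['w'] = store['y']+3 = 8 → {'a': 1, 'y': 5, 'b': 11, 'w': 8}
store['w']*store['b'] = 8*11 = 88

88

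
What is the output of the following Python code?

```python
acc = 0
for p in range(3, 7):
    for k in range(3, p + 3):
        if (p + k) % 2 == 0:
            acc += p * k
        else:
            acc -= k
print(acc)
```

p=3,k=3: even sum, acc = 0+9 = 9
p=3,k=4: odd sum, acc = 9-4 = 5
p=3,k=5: even sum, acc = 5+15 = 20
p=4,k=3: odd sum, acc = 20-3 = 17
p=4,k=4: even sum, acc = 17+16 = 33
p=4,k=5: odd sum, acc = 33-5 = 28
p=4,k=6: even sum, acc = 28+24 = 52
p=5,k=3: even sum, acc = 52+15 = 67
p=5,k=4: odd sum, acc = 67-4 = 63
p=5,k=5: even sum, acc = 63+25 = 88
p=5,k=6: odd sum, acc = 88-6 = 82
p=5,k=7: even sum, acc = 82+35 = 117
p=6,k=3: odd sum, acc = 117-3 = 114
p=6,k=4: even sum, acc = 114+24 = 138
p=6,k=5: odd sum, acc = 138-5 = 133
p=6,k=6: even sum, acc = 133+36 = 169
p=6,k=7: odd sum, acc = 169-7 = 162
p=6,k=8: even sum, acc = 162+48 = 210

210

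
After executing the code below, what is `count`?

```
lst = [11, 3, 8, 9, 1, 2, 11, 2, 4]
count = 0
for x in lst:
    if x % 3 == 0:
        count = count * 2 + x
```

15

x=11: not %3==0
x=3: %3==0, count = 0*2+3 = 3
x=8: not %3==0
x=9: %3==0, count = 3*2+9 = 15
x=1: not %3==0
x=2: not %3==0
x=11: not %3==0
x=2: not %3==0
x=4: not %3==0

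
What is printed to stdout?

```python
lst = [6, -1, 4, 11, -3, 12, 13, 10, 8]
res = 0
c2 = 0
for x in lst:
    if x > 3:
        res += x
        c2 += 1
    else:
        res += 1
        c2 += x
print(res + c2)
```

x=6: >3, res = 0+6 = 6; c2=1
x=-1: not >3, res = 6+1 = 7; c2=0
x=4: >3, res = 7+4 = 11; c2=1
x=11: >3, res = 11+11 = 22; c2=2
x=-3: not >3, res = 22+1 = 23; c2=-1
x=12: >3, res = 23+12 = 35; c2=0
x=13: >3, res = 35+13 = 48; c2=1
x=10: >3, res = 48+10 = 58; c2=2
x=8: >3, res = 58+8 = 66; c2=3
res+c2 = 66+3 = 69

69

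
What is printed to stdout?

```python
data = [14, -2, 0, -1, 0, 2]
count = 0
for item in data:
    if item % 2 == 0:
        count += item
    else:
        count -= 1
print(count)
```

item=14: even, count = 0+14 = 14
item=-2: even, count = 14+(-2) = 12
item=0: even, count = 12+0 = 12
item=-1: not even, count = 12-1 = 11
item=0: even, count = 11+0 = 11
item=2: even, count = 11+2 = 13

13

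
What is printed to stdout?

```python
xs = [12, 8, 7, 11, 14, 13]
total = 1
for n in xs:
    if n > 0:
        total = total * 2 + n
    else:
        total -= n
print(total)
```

717

n=12: >0, total = 1*2+12 = 14
n=8: >0, total = 14*2+8 = 36
n=7: >0, total = 36*2+7 = 79
n=11: >0, total = 79*2+11 = 169
n=14: >0, total = 169*2+14 = 352
n=13: >0, total = 352*2+13 = 717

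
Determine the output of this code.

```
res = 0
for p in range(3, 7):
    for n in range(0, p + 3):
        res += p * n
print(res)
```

p=3,n=0: res = 0+0 = 0
p=3,n=1: res = 0+3 = 3
p=3,n=2: res = 3+6 = 9
p=3,n=3: res = 9+9 = 18
p=3,n=4: res = 18+12 = 30
p=3,n=5: res = 30+15 = 45
p=4,n=0: res = 45+0 = 45
p=4,n=1: res = 45+4 = 49
p=4,n=2: res = 49+8 = 57
p=4,n=3: res = 57+12 = 69
p=4,n=4: res = 69+16 = 85
p=4,n=5: res = 85+20 = 105
p=4,n=6: res = 105+24 = 129
p=5,n=0: res = 129+0 = 129
p=5,n=1: res = 129+5 = 134
p=5,n=2: res = 134+10 = 144
p=5,n=3: res = 144+15 = 159
p=5,n=4: res = 159+20 = 179
p=5,n=5: res = 179+25 = 204
p=5,n=6: res = 204+30 = 234
p=5,n=7: res = 234+35 = 269
p=6,n=0: res = 269+0 = 269
p=6,n=1: res = 269+6 = 275
p=6,n=2: res = 275+12 = 287
p=6,n=3: res = 287+18 = 305
p=6,n=4: res = 305+24 = 329
p=6,n=5: res = 329+30 = 359
p=6,n=6: res = 359+36 = 395
p=6,n=7: res = 395+42 = 437
p=6,n=8: res = 437+48 = 485

485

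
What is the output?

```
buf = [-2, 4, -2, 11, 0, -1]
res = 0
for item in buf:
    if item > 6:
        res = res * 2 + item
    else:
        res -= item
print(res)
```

item=-2: not >6, res = 0-(-2) = 2
item=4: not >6, res = 2-4 = -2
item=-2: not >6, res = (-2)-(-2) = 0
item=11: >6, res = 0*2+11 = 11
item=0: not >6, res = 11-0 = 11
item=-1: not >6, res = 11-(-1) = 12

12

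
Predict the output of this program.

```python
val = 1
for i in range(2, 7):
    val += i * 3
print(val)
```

i=2: val = 1+2*3 = 7
i=3: val = 7+3*3 = 16
i=4: val = 16+4*3 = 28
i=5: val = 28+5*3 = 43
i=6: val = 43+6*3 = 61

61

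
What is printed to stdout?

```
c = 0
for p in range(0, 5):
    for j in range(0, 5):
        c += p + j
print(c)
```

100

p=0,j=0: c = 0+0 = 0
p=0,j=1: c = 0+1 = 1
p=0,j=2: c = 1+2 = 3
p=0,j=3: c = 3+3 = 6
p=0,j=4: c = 6+4 = 10
p=1,j=0: c = 10+1 = 11
p=1,j=1: c = 11+2 = 13
p=1,j=2: c = 13+3 = 16
p=1,j=3: c = 16+4 = 20
p=1,j=4: c = 20+5 = 25
p=2,j=0: c = 25+2 = 27
p=2,j=1: c = 27+3 = 30
p=2,j=2: c = 30+4 = 34
p=2,j=3: c = 34+5 = 39
p=2,j=4: c = 39+6 = 45
p=3,j=0: c = 45+3 = 48
p=3,j=1: c = 48+4 = 52
p=3,j=2: c = 52+5 = 57
p=3,j=3: c = 57+6 = 63
p=3,j=4: c = 63+7 = 70
p=4,j=0: c = 70+4 = 74
p=4,j=1: c = 74+5 = 79
p=4,j=2: c = 79+6 = 85
p=4,j=3: c = 85+7 = 92
p=4,j=4: c = 92+8 = 100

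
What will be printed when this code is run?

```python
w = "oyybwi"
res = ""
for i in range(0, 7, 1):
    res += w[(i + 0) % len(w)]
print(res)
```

i=0: add w[0]='o' → 'o'
i=1: add w[1]='y' → 'oy'
i=2: add w[2]='y' → 'oyy'
i=3: add w[3]='b' → 'oyyb'
i=4: add w[4]='w' → 'oyybw'
i=5: add w[5]='i' → 'oyybwi'
i=6: add w[0]='o' → 'oyybwio'

oyybwio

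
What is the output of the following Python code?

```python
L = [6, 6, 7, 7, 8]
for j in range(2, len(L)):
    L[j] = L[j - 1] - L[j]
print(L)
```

[6, 6, -1, -8, -16]

j=2: L[2] = 6-7 = -1 → [6, 6, -1, 7, 8]
j=3: L[3] = (-1)-7 = -8 → [6, 6, -1, -8, 8]
j=4: L[4] = (-8)-8 = -16 → [6, 6, -1, -8, -16]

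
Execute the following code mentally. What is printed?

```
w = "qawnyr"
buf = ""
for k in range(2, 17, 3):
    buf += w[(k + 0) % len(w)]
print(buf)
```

wrwrw

k=2: add w[2]='w' → 'w'
k=5: add w[5]='r' → 'wr'
k=8: add w[2]='w' → 'wrw'
k=11: add w[5]='r' → 'wrwr'
k=14: add w[2]='w' → 'wrwrw'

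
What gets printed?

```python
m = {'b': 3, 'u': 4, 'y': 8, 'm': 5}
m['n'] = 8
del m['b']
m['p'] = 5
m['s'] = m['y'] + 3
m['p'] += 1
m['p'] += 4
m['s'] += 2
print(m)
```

{'u': 4, 'y': 8, 'm': 5, 'n': 8, 'p': 10, 's': 13}

m['n'] = 8 → {'b': 3, 'u': 4, 'y': 8, 'm': 5, 'n': 8}
del 'b' → {'u': 4, 'y': 8, 'm': 5, 'n': 8}
m['p'] = 5 → {'u': 4, 'y': 8, 'm': 5, 'n': 8, 'p': 5}
m['s'] = m['y']+3 = 11 → {'u': 4, 'y': 8, 'm': 5, 'n': 8, 'p': 5, 's': 11}
m['p'] = 5+1 = 6 → {'u': 4, 'y': 8, 'm': 5, 'n': 8, 'p': 6, 's': 11}
m['p'] = 6+4 = 10 → {'u': 4, 'y': 8, 'm': 5, 'n': 8, 'p': 10, 's': 11}
m['s'] = 11+2 = 13 → {'u': 4, 'y': 8, 'm': 5, 'n': 8, 'p': 10, 's': 13}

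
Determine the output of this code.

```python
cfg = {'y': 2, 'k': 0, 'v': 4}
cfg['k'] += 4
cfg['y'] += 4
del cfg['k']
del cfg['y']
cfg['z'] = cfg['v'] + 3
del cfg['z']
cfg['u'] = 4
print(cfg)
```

cfg['k'] = 0+4 = 4 → {'y': 2, 'k': 4, 'v': 4}
cfg['y'] = 2+4 = 6 → {'y': 6, 'k': 4, 'v': 4}
del 'k' → {'y': 6, 'v': 4}
del 'y' → {'v': 4}
cfg['z'] = cfg['v']+3 = 7 → {'v': 4, 'z': 7}
del 'z' → {'v': 4}
cfg['u'] = 4 → {'v': 4, 'u': 4}

{'v': 4, 'u': 4}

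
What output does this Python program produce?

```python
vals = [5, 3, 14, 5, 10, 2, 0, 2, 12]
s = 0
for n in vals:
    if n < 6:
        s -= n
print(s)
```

-17

n=5: <6, s = 0-5 = -5
n=3: <6, s = (-5)-3 = -8
n=14: not <6
n=5: <6, s = (-8)-5 = -13
n=10: not <6
n=2: <6, s = (-13)-2 = -15
n=0: <6, s = (-15)-0 = -15
n=2: <6, s = (-15)-2 = -17
n=12: not <6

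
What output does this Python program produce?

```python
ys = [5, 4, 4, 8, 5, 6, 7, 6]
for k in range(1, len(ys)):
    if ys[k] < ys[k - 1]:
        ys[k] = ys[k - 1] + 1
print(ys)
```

[5, 6, 7, 8, 9, 10, 11, 12]

k=1: 4<5, ys[1] = 5+1 = 6 → [5, 6, 4, 8, 5, 6, 7, 6]
k=2: 4<6, ys[2] = 6+1 = 7 → [5, 6, 7, 8, 5, 6, 7, 6]
k=3: 8>=7, unchanged → [5, 6, 7, 8, 5, 6, 7, 6]
k=4: 5<8, ys[4] = 8+1 = 9 → [5, 6, 7, 8, 9, 6, 7, 6]
k=5: 6<9, ys[5] = 9+1 = 10 → [5, 6, 7, 8, 9, 10, 7, 6]
k=6: 7<10, ys[6] = 10+1 = 11 → [5, 6, 7, 8, 9, 10, 11, 6]
k=7: 6<11, ys[7] = 11+1 = 12 → [5, 6, 7, 8, 9, 10, 11, 12]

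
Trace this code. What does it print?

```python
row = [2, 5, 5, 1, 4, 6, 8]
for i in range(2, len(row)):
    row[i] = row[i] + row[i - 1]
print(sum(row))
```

i=2: row[2] = 5+5 = 10 → [2, 5, 10, 1, 4, 6, 8]
i=3: row[3] = 1+10 = 11 → [2, 5, 10, 11, 4, 6, 8]
i=4: row[4] = 4+11 = 15 → [2, 5, 10, 11, 15, 6, 8]
i=5: row[5] = 6+15 = 21 → [2, 5, 10, 11, 15, 21, 8]
i=6: row[6] = 8+21 = 29 → [2, 5, 10, 11, 15, 21, 29]
sum = 93

93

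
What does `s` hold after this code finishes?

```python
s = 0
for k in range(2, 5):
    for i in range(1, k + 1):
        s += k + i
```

48

k=2,i=1: s = 0+3 = 3
k=2,i=2: s = 3+4 = 7
k=3,i=1: s = 7+4 = 11
k=3,i=2: s = 11+5 = 16
k=3,i=3: s = 16+6 = 22
k=4,i=1: s = 22+5 = 27
k=4,i=2: s = 27+6 = 33
k=4,i=3: s = 33+7 = 40
k=4,i=4: s = 40+8 = 48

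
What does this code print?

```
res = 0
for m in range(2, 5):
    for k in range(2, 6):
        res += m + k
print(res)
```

78

m=2,k=2: res = 0+4 = 4
m=2,k=3: res = 4+5 = 9
m=2,k=4: res = 9+6 = 15
m=2,k=5: res = 15+7 = 22
m=3,k=2: res = 22+5 = 27
m=3,k=3: res = 27+6 = 33
m=3,k=4: res = 33+7 = 40
m=3,k=5: res = 40+8 = 48
m=4,k=2: res = 48+6 = 54
m=4,k=3: res = 54+7 = 61
m=4,k=4: res = 61+8 = 69
m=4,k=5: res = 69+9 = 78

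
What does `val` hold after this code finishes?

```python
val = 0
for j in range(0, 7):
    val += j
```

j=0: val = 0+0 = 0
j=1: val = 0+1 = 1
j=2: val = 1+2 = 3
j=3: val = 3+3 = 6
j=4: val = 6+4 = 10
j=5: val = 10+5 = 15
j=6: val = 15+6 = 21

21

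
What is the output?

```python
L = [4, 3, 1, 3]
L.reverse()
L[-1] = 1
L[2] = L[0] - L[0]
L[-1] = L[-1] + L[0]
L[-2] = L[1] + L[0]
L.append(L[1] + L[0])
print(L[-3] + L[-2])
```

8

reverse → [3, 1, 3, 4]
L[-1] = 1 → [3, 1, 3, 1]
L[2] = L[0]-L[0] = 3-3 = 0 → [3, 1, 0, 1]
L[-1] = L[-1]+L[0] = 1+3 = 4 → [3, 1, 0, 4]
L[-2] = L[1]+L[0] = 1+3 = 4 → [3, 1, 4, 4]
append L[1]+L[0] = 1+3 = 4 → [3, 1, 4, 4, 4]
L[-3]+L[-2] = 4+4 = 8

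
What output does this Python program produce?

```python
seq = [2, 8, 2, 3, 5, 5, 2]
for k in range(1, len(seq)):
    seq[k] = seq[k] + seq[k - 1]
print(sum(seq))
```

111

k=1: seq[1] = 8+2 = 10 → [2, 10, 2, 3, 5, 5, 2]
k=2: seq[2] = 2+10 = 12 → [2, 10, 12, 3, 5, 5, 2]
k=3: seq[3] = 3+12 = 15 → [2, 10, 12, 15, 5, 5, 2]
k=4: seq[4] = 5+15 = 20 → [2, 10, 12, 15, 20, 5, 2]
k=5: seq[5] = 5+20 = 25 → [2, 10, 12, 15, 20, 25, 2]
k=6: seq[6] = 2+25 = 27 → [2, 10, 12, 15, 20, 25, 27]
sum = 111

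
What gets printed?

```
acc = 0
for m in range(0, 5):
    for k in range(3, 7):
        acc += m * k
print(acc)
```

m=0,k=3: acc = 0+0 = 0
m=0,k=4: acc = 0+0 = 0
m=0,k=5: acc = 0+0 = 0
m=0,k=6: acc = 0+0 = 0
m=1,k=3: acc = 0+3 = 3
m=1,k=4: acc = 3+4 = 7
m=1,k=5: acc = 7+5 = 12
m=1,k=6: acc = 12+6 = 18
m=2,k=3: acc = 18+6 = 24
m=2,k=4: acc = 24+8 = 32
m=2,k=5: acc = 32+10 = 42
m=2,k=6: acc = 42+12 = 54
m=3,k=3: acc = 54+9 = 63
m=3,k=4: acc = 63+12 = 75
m=3,k=5: acc = 75+15 = 90
m=3,k=6: acc = 90+18 = 108
m=4,k=3: acc = 108+12 = 120
m=4,k=4: acc = 120+16 = 136
m=4,k=5: acc = 136+20 = 156
m=4,k=6: acc = 156+24 = 180

180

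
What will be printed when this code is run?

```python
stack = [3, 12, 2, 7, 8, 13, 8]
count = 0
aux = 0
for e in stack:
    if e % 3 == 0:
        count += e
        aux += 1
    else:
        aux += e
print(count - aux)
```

-25

e=3: %3==0, count = 0+3 = 3; aux=1
e=12: %3==0, count = 3+12 = 15; aux=2
e=2: not %3==0; aux=4
e=7: not %3==0; aux=11
e=8: not %3==0; aux=19
e=13: not %3==0; aux=32
e=8: not %3==0; aux=40
count-aux = 15-40 = -25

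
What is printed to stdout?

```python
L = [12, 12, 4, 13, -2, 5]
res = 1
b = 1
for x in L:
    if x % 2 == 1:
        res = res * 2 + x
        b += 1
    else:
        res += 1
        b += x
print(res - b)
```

x=12: not odd, res = 1+1 = 2; b=13
x=12: not odd, res = 2+1 = 3; b=25
x=4: not odd, res = 3+1 = 4; b=29
x=13: odd, res = 4*2+13 = 21; b=30
x=-2: not odd, res = 21+1 = 22; b=28
x=5: odd, res = 22*2+5 = 49; b=29
res-b = 49-29 = 20

20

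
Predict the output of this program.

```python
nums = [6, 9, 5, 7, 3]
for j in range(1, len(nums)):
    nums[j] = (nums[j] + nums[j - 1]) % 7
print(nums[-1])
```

2

j=1: nums[1] = (9+6)%7 = 1 → [6, 1, 5, 7, 3]
j=2: nums[2] = (5+1)%7 = 6 → [6, 1, 6, 7, 3]
j=3: nums[3] = (7+6)%7 = 6 → [6, 1, 6, 6, 3]
j=4: nums[4] = (3+6)%7 = 2 → [6, 1, 6, 6, 2]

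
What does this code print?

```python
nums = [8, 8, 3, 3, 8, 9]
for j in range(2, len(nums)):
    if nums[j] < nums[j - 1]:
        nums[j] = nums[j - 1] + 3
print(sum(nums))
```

78

j=2: 3<8, nums[2] = 8+3 = 11 → [8, 8, 11, 3, 8, 9]
j=3: 3<11, nums[3] = 11+3 = 14 → [8, 8, 11, 14, 8, 9]
j=4: 8<14, nums[4] = 14+3 = 17 → [8, 8, 11, 14, 17, 9]
j=5: 9<17, nums[5] = 17+3 = 20 → [8, 8, 11, 14, 17, 20]
sum = 78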